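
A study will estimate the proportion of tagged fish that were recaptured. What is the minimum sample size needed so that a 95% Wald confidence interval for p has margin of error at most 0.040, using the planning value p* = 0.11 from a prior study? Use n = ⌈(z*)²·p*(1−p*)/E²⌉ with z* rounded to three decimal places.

z* = 1.960 at the 95% level.
p*(1−p*) = 0.0979.
(z*)²·p*(1−p*)/E² = 3.841600·0.0979/0.001600 = 235.058.
⌈235.058⌉ = 236.

n = 236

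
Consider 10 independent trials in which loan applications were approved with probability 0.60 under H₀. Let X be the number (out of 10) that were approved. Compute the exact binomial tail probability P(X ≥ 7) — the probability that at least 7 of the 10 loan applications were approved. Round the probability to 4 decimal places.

P = 0.3823

X ~ Binomial(n=10, p=0.60).
P(X ≥ 7) = C(10,7)·0.60^7·0.40^3 + C(10,8)·0.60^8·0.40^2 + C(10,9)·0.60^9·0.40^1 + C(10,10)·0.60^10·0.40^0.
= 0.214991 + 0.120932 + 0.040311 + 0.006047 = 0.3823.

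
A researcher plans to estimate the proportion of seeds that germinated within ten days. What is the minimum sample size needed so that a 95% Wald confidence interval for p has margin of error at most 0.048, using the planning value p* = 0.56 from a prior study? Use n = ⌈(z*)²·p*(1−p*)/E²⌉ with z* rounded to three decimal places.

The 95% critical value is z* = 1.960.
p*(1−p*) = 0.56·0.44 = 0.2464.
Required n before rounding: 3.841600 × 0.2464 / 0.048² = 410.838.
Rounding up, n = 411.

n = 411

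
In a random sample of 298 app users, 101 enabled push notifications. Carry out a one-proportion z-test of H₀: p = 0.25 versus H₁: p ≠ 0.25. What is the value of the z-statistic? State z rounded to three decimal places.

z = 3.545

p̂ = 101/298 = 0.33893.
SE₀ = √(0.25·0.75/298) = 0.025084.
Test statistic: z = 0.08893/0.025084 = 3.545.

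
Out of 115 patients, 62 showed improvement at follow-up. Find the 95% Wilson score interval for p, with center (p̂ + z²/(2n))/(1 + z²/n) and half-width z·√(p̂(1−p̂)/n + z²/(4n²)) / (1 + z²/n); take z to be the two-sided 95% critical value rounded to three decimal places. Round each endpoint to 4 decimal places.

(0.4482, 0.6275)

p̂ = 62/115 = 0.53913; z = 1.960, so z² = 3.841600.
Denominator 1 + z²/n = 1 + 3.841600/115 = 1.033405.
Center = (0.53913 + 0.016703)/1.033405 = 0.53787.
Radicand: p̂(1−p̂)/n + z²/(4n²) = 0.002160598 + 0.000072620 = 0.002233218.
Half-width = z·√(radicand)/denom = 1.960·0.047257/1.033405 = 0.08963.
Interval: 0.53787 ± 0.08963 → (0.4482, 0.6275).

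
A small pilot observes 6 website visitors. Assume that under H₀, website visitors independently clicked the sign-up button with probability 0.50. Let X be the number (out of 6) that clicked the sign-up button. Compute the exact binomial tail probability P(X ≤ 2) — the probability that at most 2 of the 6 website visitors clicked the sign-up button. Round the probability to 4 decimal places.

P = 0.3438

X ~ Binomial(n=6, p=0.50).
P(X ≤ 2) = C(6,0)·0.50^0·0.50^6 + C(6,1)·0.50^1·0.50^5 + C(6,2)·0.50^2·0.50^4.
= 0.015625 + 0.093750 + 0.234375 = 0.3438.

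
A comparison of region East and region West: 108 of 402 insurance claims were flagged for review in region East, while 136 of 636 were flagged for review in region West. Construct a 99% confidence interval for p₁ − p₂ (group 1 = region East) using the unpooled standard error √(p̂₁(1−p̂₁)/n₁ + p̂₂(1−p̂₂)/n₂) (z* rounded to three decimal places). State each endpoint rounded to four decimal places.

p̂₁ = 0.26866, p̂₂ = 0.21384, so the observed difference is 0.05482.
Unpooled SE = √(p̂₁(1−p̂₁)/n₁ + p̂₂(1−p̂₂)/n₂) = √(0.000488757 + 0.000264325) = 0.027442.
The 99% critical value is z* = 2.576. Margin = 2.576·0.027442 = 0.07069.
Interval: 0.05482 ± 0.07069 → (-0.0159, 0.1255).

(-0.0159, 0.1255)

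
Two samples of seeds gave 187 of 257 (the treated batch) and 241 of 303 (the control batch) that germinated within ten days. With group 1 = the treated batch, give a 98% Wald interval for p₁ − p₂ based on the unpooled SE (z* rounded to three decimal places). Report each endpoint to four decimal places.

p̂₁ = 0.72763, p̂₂ = 0.79538, so the observed difference is -0.06775.
Unpooled SE = √(p̂₁(1−p̂₁)/n₁ + p̂₂(1−p̂₂)/n₂) = √(0.000771153 + 0.000537132) = 0.036170.
For 98% confidence, z* = 2.326. Margin = 2.326·0.036170 = 0.08413.
CI: -0.06775 ± 0.08413 = (-0.1519, 0.0164).

(-0.1519, 0.0164)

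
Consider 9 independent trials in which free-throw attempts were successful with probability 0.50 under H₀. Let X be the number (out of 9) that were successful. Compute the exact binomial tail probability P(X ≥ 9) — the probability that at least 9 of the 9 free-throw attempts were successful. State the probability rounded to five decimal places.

P = 0.00195

X ~ Binomial(n=9, p=0.50).
P(X ≥ 9) = C(9,9)·0.50^9·0.50^0.
= 0.001953 = 0.00195.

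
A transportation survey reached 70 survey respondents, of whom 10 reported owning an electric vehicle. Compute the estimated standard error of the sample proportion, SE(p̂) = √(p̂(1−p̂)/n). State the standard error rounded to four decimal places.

With x = 10 successes in n = 70, p̂ = 0.14286.
p̂(1−p̂) = 0.14286·0.85714 = 0.122451.
SE = √(0.122451/70) = √0.001749300 = 0.0418.

SE = 0.0418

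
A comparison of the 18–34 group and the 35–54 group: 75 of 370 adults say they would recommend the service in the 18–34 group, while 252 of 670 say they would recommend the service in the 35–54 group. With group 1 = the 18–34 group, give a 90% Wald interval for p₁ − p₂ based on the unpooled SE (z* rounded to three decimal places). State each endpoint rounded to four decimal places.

(-0.2196, -0.1273)

p̂₁ = 75/370 = 0.20270, p̂₂ = 252/670 = 0.37612; p̂₁ − p̂₂ = -0.17342.
Unpooled SE = √(p̂₁(1−p̂₁)/n₁ + p̂₂(1−p̂₂)/n₂) = √(0.000436795 + 0.000350229) = 0.028054.
The 90% critical value is z* = 1.645. Margin of error = 0.04615.
So the interval runs from -0.2196 to -0.1273.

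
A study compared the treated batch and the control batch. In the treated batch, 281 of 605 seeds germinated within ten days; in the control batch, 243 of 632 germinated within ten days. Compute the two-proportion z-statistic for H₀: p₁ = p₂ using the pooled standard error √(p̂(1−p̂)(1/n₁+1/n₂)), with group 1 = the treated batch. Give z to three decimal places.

Sample proportions: p̂₁ = 281/605 = 0.46446 and p̂₂ = 243/632 = 0.38449.
Pooling: p̂ = 524/1237 = 0.42361.
Pooled SE = √[0.2441639·0.00323517] ≈ 0.028105.
z = (p̂₁ − p̂₂)/SE = (0.46446 − 0.38449)/0.028105 = 0.07997/0.028105 = 2.845.

z = 2.845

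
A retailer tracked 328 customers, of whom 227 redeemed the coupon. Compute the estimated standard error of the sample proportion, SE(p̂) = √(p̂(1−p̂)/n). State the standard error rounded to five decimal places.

SE = 0.02549

The sample proportion is 227/328 = 0.69207.
p̂(1−p̂) = 0.69207·0.30793 = 0.213109.
SE = √(0.213109/328) = √0.000649723 = 0.02549.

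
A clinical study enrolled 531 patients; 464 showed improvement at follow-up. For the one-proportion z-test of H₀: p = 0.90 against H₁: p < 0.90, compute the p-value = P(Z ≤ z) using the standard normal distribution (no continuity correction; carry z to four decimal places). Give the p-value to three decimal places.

p-value = 0.022

The sample proportion is 464/531 = 0.87382.
SE₀ = √(0.90·0.10/531) = 0.013019.
z = (p̂ − p₀)/SE = (464/531 − 0.90)/0.013019 ≈ -2.0107.
From the standard normal, P(Z ≤ z) = 0.022.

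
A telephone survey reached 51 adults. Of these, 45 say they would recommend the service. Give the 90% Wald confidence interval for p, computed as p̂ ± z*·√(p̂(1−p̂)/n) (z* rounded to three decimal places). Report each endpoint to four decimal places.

The sample proportion is 45/51 = 0.88235.
SE = √(p̂(1−p̂)/n) = √(0.103806/51) = 0.045116.
z* = 1.645 at the 90% level.
Margin of error: 1.645 × 0.045116 = 0.07422.
CI: 0.88235 ± 0.07422 = (0.8081, 0.9566).

(0.8081, 0.9566)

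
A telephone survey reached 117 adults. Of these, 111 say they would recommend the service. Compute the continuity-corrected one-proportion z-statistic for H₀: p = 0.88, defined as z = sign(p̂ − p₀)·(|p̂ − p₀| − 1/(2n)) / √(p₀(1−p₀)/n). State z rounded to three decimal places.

Sample proportion p̂ = 111/117 = 0.94872. p̂ − p₀ = 0.068718.
Continuity correction 1/(2n) = 1/234 = 0.004274.
Corrected numerator: |0.068718| − 0.004274 = 0.064444.
Null standard error: √(0.88·0.12/117) = √0.000902564 = 0.030043.
z = +0.064444/0.030043 = 2.145.

z = 2.145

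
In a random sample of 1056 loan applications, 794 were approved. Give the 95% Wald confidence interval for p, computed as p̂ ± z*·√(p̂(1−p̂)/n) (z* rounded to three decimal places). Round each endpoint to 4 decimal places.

(0.7258, 0.7779)

Sample proportion p̂ = 794/1056 = 0.75189.
SE(p̂) = √(0.75189·0.24811/1056) = 0.013291.
For 95% confidence, z* = 1.960.
Margin = 1.960·0.013291 = 0.02605.
CI: 0.75189 ± 0.02605 = (0.7258, 0.7779).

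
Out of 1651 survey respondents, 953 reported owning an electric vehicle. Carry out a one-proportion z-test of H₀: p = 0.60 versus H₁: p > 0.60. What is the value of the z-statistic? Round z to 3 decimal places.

p̂ = 953/1651 = 0.57723.
SE₀ = √(0.60·0.40/1651) = 0.012057.
z = (0.57723 − 0.60)/0.012057 = -0.02277/0.012057 = -1.889.

z = -1.889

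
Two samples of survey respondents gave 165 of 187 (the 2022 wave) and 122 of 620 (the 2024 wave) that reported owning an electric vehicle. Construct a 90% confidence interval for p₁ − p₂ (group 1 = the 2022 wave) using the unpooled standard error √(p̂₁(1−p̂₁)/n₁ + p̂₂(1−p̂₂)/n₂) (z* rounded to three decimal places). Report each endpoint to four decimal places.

(0.6388, 0.7324)

p̂₁ = 0.88235, p̂₂ = 0.19677, so the observed difference is 0.68558.
SE = √(0.000555114 + 0.000254926) = √0.000810040 = 0.028461.
z* = 1.645 at the 90% level. Margin = 1.645·0.028461 = 0.04682.
So the interval runs from 0.6388 to 0.7324.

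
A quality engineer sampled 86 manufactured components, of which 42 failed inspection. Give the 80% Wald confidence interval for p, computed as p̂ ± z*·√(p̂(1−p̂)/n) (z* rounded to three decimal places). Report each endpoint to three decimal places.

Sample proportion p̂ = 42/86 = 0.48837.
SE = √(p̂(1−p̂)/n) = √(0.249865/86) = 0.053902.
For 80% confidence, z* = 1.282.
Margin of error: 1.282 × 0.053902 = 0.06910.
So the interval runs from 0.419 to 0.557.

(0.419, 0.557)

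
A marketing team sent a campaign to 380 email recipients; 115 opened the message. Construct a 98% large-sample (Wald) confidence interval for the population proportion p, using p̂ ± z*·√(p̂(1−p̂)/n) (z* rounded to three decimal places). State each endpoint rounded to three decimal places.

(0.248, 0.357)

With x = 115 successes in n = 380, p̂ = 0.30263.
SE(p̂) = √(0.30263·0.69737/380) = 0.023567.
The 98% critical value is z* = 2.326.
Margin = 2.326·0.023567 = 0.05482.
CI: 0.30263 ± 0.05482 = (0.248, 0.357).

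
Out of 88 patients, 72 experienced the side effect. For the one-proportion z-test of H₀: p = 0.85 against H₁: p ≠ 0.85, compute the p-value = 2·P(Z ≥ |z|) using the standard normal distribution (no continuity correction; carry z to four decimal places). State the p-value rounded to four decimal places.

p-value = 0.4032

The sample proportion is 72/88 = 0.81818.
SE₀ = √(0.85·0.15/88) = 0.038064.
Test statistic (full precision, shown to 4 dp): z = (72/88 − 0.85)/SE₀ ≈ -0.8359.
p-value = 2·P(Z ≥ |z|) with z = -0.8359 → 0.4032.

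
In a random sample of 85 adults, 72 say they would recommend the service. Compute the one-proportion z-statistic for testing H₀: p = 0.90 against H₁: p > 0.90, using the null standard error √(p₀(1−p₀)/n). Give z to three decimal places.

The sample proportion is 72/85 = 0.84706.
Null standard error: √(0.90·0.10/85) = √0.001058824 = 0.032540.
z = (p̂ − p₀)/SE = (0.84706 − 0.90)/0.032540 = -1.627.

z = -1.627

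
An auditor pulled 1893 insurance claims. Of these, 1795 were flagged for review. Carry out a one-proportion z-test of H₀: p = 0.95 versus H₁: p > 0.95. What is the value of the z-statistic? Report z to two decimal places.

z = -0.35

With x = 1795 successes in n = 1893, p̂ = 0.94823.
Null standard error: √(0.95·0.05/1893) = √0.000025092 = 0.005009.
z = (0.94823 − 0.95)/0.005009 = -0.00177/0.005009 = -0.35.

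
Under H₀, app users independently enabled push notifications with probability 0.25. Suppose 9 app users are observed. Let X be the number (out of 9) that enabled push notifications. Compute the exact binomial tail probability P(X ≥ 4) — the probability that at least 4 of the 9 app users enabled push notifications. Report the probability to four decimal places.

P = 0.1657

X is binomial with n = 9 and p = 0.25.
P(X ≥ 4) = Σ_{j=4}^{9} C(9,j)·0.25^j·0.75^{9−j}.
= 0.116798 + 0.038933 + 0.008652 + 0.001236 + 0.000103 + 0.000004 = 0.1657.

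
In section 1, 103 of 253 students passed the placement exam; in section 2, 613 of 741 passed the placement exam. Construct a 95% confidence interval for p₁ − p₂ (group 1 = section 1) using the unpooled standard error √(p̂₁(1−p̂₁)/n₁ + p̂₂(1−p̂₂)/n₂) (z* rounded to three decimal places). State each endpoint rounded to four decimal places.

p̂₁ = 103/253 = 0.40711, p̂₂ = 613/741 = 0.82726; p̂₁ − p̂₂ = -0.42015.
SE = √(0.000954041 + 0.000192848) = √0.001146889 = 0.033866.
z* = 1.960 at the 95% level. Margin of error = 0.06638.
Interval: -0.42015 ± 0.06638 → (-0.4865, -0.3538).

(-0.4865, -0.3538)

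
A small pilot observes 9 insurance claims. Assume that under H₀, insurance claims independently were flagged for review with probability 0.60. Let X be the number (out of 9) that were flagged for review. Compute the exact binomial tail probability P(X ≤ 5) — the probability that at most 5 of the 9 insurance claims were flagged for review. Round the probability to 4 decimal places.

P = 0.5174

X ~ Binomial(n=9, p=0.60).
P(X ≤ 5) = Σ_{j=0}^{5} C(9,j)·0.60^j·0.40^{9−j}.
= 0.000262 + 0.003539 + 0.021234 + 0.074318 + 0.167215 + 0.250823 = 0.5174.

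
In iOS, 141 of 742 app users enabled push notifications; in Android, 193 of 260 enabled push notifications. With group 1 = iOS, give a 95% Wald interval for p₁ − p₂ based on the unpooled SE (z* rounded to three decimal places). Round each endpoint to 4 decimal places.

(-0.6125, -0.4921)

p̂₁ = 0.19003, p̂₂ = 0.74231, so the observed difference is -0.55228.
Unpooled SE = √(p̂₁(1−p̂₁)/n₁ + p̂₂(1−p̂₂)/n₂) = √(0.000207435 + 0.000735719) = 0.030711.
The 95% critical value is z* = 1.960. Margin of error = 0.06019.
Interval: -0.55228 ± 0.06019 → (-0.6125, -0.4921).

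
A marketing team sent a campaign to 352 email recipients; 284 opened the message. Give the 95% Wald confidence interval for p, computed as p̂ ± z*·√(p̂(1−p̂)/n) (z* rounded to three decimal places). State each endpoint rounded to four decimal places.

The sample proportion is 284/352 = 0.80682.
Standard error of p̂: √(0.155863/352) = √0.000442791 = 0.021043.
The 95% critical value is z* = 1.960.
Margin = 1.960·0.021043 = 0.04124.
So the interval runs from 0.7656 to 0.8481.

(0.7656, 0.8481)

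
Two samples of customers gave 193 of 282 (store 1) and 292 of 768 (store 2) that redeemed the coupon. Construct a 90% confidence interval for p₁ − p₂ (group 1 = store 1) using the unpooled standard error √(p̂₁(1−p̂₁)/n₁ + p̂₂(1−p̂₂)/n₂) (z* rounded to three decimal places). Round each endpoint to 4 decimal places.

(0.2503, 0.3581)

p̂₁ = 193/282 = 0.68440, p̂₂ = 292/768 = 0.38021; p̂₁ − p̂₂ = 0.30419.
SE = √(0.000765949 + 0.000306836) = √0.001072785 = 0.032753.
z* = 1.645 at the 90% level. Margin of error = 0.05388.
Interval: 0.30419 ± 0.05388 → (0.2503, 0.3581).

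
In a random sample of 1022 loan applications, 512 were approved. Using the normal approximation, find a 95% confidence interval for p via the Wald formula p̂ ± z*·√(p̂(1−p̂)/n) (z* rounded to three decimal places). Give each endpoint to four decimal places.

(0.4703, 0.5316)

p̂ = 512/1022 = 0.50098.
SE = √(p̂(1−p̂)/n) = √(0.249999/1022) = 0.015640.
For 95% confidence, z* = 1.960.
Margin of error: 1.960 × 0.015640 = 0.03065.
CI: 0.50098 ± 0.03065 = (0.4703, 0.5316).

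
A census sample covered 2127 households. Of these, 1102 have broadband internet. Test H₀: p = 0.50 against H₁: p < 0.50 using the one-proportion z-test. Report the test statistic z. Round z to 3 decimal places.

Sample proportion p̂ = 1102/2127 = 0.51810.
Null standard error: √(0.50·0.50/2127) = √0.000117536 = 0.010841.
z = (p̂ − p₀)/SE = (0.51810 − 0.50)/0.010841 = 1.670.

z = 1.670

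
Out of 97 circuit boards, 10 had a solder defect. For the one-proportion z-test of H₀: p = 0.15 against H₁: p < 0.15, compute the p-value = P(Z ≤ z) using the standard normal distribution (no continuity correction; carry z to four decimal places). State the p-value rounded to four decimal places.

Sample proportion p̂ = 10/97 = 0.10309.
Under H₀, SE = √(p₀(1−p₀)/n) = √(0.15·0.85/97) = √0.001314433 = 0.036255.
Test statistic (full precision, shown to 4 dp): z = (10/97 − 0.15)/SE₀ ≈ -1.2938.
From the standard normal, P(Z ≤ z) = 0.0979.

p-value = 0.0979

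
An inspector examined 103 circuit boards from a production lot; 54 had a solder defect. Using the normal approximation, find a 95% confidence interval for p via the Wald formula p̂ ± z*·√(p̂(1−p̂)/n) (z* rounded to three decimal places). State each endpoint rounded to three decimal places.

Sample proportion p̂ = 54/103 = 0.52427.
SE = √(p̂(1−p̂)/n) = √(0.249411/103) = 0.049208.
The 95% critical value is z* = 1.960.
Margin = 1.960·0.049208 = 0.09645.
Interval: 0.52427 ± 0.09645 → (0.428, 0.621).

(0.428, 0.621)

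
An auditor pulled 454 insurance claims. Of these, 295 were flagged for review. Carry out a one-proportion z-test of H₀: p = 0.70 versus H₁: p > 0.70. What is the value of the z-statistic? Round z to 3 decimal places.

z = -2.335

Sample proportion p̂ = 295/454 = 0.64978.
Under H₀, SE = √(p₀(1−p₀)/n) = √(0.70·0.30/454) = √0.000462555 = 0.021507.
Test statistic: z = -0.05022/0.021507 = -2.335.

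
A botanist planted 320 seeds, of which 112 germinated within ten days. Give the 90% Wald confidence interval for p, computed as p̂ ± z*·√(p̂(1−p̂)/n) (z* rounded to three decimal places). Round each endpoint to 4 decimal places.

(0.3061, 0.3939)

With x = 112 successes in n = 320, p̂ = 0.35000.
Standard error of p̂: √(0.227500/320) = √0.000710937 = 0.026663.
The 90% critical value is z* = 1.645.
Margin = 1.645·0.026663 = 0.04386.
So the interval runs from 0.3061 to 0.3939.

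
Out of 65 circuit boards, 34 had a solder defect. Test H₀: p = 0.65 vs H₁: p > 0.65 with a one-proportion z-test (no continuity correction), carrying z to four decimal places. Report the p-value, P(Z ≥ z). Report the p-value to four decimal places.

The sample proportion is 34/65 = 0.52308.
SE₀ = √(0.65·0.35/65) = 0.059161.
Test statistic (full precision, shown to 4 dp): z = (34/65 − 0.65)/SE₀ ≈ -2.1454.
p-value = P(Z ≥ z) with z = -2.1454 → 0.9840.

p-value = 0.9840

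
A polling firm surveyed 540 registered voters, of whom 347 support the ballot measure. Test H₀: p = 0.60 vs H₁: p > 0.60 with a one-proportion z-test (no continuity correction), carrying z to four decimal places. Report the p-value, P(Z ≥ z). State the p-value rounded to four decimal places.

Sample proportion p̂ = 347/540 = 0.64259.
SE₀ = √(0.60·0.40/540) = 0.021082.
z = (p̂ − p₀)/SE = (347/540 − 0.60)/0.021082 ≈ 2.0203.
p-value = P(Z ≥ z) with z = 2.0203 → 0.0217.

p-value = 0.0217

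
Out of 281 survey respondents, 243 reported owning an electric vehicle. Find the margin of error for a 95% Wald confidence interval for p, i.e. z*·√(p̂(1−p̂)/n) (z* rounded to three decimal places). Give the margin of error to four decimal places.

Sample proportion p̂ = 243/281 = 0.86477.
SE = √(p̂(1−p̂)/n) = √(0.116944/281) = 0.020400.
z* = 1.960 at the 95% level.
So ME = 0.0400.

ME = 0.0400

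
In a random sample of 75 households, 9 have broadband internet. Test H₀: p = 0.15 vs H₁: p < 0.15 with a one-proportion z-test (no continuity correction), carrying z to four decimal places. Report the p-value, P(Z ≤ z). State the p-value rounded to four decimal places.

Sample proportion p̂ = 9/75 = 0.12000.
SE₀ = √(0.15·0.85/75) = 0.041231.
Test statistic (full precision, shown to 4 dp): z = (9/75 − 0.15)/SE₀ ≈ -0.7276.
p-value = P(Z ≤ z) with z = -0.7276 → 0.2334.

p-value = 0.2334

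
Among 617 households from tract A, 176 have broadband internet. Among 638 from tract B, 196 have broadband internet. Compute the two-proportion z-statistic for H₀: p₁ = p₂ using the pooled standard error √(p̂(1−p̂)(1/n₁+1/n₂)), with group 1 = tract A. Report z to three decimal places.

z = -0.852

Sample proportions: p̂₁ = 176/617 = 0.28525 and p̂₂ = 196/638 = 0.30721.
Pooled p̂ = (176+196)/(617+638) = 372/1255 = 0.29641.
Pooled SE = √[0.2085529·0.00318814] ≈ 0.025786.
z = -0.02196/0.025786 = -0.852.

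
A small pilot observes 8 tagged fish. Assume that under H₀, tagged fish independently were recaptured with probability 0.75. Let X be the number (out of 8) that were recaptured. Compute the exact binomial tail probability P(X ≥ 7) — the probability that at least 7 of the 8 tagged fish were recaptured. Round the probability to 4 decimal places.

X is binomial with n = 8 and p = 0.75.
P(X ≥ 7) = C(8,7)·0.75^7·0.25^1 + C(8,8)·0.75^8·0.25^0.
= 0.266968 + 0.100113 = 0.3671.

P = 0.3671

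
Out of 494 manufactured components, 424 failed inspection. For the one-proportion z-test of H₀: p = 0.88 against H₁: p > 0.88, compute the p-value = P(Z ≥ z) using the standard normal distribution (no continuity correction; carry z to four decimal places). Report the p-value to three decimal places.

p-value = 0.931

The sample proportion is 424/494 = 0.85830.
Under H₀, SE = √(p₀(1−p₀)/n) = √(0.88·0.12/494) = √0.000213765 = 0.014621.
Test statistic (full precision, shown to 4 dp): z = (424/494 − 0.88)/SE₀ ≈ -1.4842.
From the standard normal, P(Z ≥ z) = 0.931.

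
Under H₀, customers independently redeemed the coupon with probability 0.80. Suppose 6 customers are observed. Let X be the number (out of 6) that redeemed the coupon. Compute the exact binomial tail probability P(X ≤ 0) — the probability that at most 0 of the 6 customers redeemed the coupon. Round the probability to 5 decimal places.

P = 0.00006

X is binomial with n = 6 and p = 0.80.
P(X ≤ 0) = C(6,0)·0.80^0·0.20^6.
= 0.000064 = 0.00006.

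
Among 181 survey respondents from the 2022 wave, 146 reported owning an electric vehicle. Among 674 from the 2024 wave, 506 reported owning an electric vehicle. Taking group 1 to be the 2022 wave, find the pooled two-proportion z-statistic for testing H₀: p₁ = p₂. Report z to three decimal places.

p̂₁ = 146/181 = 0.80663, p̂₂ = 506/674 = 0.75074.
Pooled p̂ = (146+506)/(181+674) = 652/855 = 0.76257.
SE = √[p̂(1−p̂)(1/n₁+1/n₂)] = √[0.76257·0.23743·(1/181+1/674)] ≈ 0.035622.
z = (p̂₁ − p̂₂)/SE = (0.80663 − 0.75074)/0.035622 = 0.05589/0.035622 = 1.569.

z = 1.569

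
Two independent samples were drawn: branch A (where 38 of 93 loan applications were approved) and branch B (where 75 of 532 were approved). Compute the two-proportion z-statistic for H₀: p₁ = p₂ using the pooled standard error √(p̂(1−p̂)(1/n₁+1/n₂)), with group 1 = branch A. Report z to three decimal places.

p̂₁ = 38/93 = 0.40860, p̂₂ = 75/532 = 0.14098.
Pooling: p̂ = 113/625 = 0.18080.
Pooled SE = √[0.1481114·0.01263239] ≈ 0.043255.
z = (p̂₁ − p̂₂)/SE = (0.40860 − 0.14098)/0.043255 = 0.26762/0.043255 = 6.187.

z = 6.187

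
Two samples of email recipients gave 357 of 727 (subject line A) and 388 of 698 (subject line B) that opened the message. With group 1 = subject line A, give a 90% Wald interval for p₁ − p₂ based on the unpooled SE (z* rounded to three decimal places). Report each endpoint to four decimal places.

(-0.1083, -0.0214)

p̂₁ = 0.49106, p̂₂ = 0.55587, so the observed difference is -0.06481.
SE = √(0.000343769 + 0.000353694) = √0.000697463 = 0.026410.
The 90% critical value is z* = 1.645. Margin of error = 0.04344.
Interval: -0.06481 ± 0.04344 → (-0.1083, -0.0214).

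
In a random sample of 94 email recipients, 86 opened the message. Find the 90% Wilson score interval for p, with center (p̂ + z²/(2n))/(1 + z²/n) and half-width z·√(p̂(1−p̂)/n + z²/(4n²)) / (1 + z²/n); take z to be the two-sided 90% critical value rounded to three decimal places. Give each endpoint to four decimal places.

Here p̂ = 86/94 = 0.91489 and z = 1.645 (z² = 2.706025).
Denominator 1 + z²/n = 1 + 2.706025/94 = 1.028787.
Center = (0.91489 + 0.014394)/1.028787 = 0.90328.
Radicand: p̂(1−p̂)/n + z²/(4n²) = 0.000828333 + 0.000076562 = 0.000904895.
Half-width = z·√(radicand)/denom = 1.645·0.030081/1.028787 = 0.04810.
So the interval runs from 0.8552 to 0.9514.

(0.8552, 0.9514)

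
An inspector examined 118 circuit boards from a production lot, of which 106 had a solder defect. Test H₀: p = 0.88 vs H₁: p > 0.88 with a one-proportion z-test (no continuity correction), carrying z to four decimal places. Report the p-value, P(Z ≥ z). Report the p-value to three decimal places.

p-value = 0.270

With x = 106 successes in n = 118, p̂ = 0.89831.
SE₀ = √(0.88·0.12/118) = 0.029915.
Test statistic (full precision, shown to 4 dp): z = (106/118 − 0.88)/SE₀ ≈ 0.6119.
p-value = P(Z ≥ z) with z = 0.6119 → 0.270.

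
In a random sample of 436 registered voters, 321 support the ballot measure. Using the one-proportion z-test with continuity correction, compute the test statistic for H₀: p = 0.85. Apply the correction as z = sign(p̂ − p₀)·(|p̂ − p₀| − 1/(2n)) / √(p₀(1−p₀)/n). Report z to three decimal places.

z = -6.585

The sample proportion is 321/436 = 0.73624. p̂ − p₀ = -0.113761.
1/(2n) = 0.001147.
Corrected numerator: |-0.113761| − 0.001147 = 0.112614.
Under H₀, SE = √(p₀(1−p₀)/n) = √(0.85·0.15/436) = √0.000292431 = 0.017101.
z = −0.112614/0.017101 = -6.585.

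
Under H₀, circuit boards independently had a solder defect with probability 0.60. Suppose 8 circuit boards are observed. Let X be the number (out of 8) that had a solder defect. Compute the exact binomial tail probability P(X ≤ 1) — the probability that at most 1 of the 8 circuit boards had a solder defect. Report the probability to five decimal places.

P = 0.00852

X ~ Binomial(n=8, p=0.60).
P(X ≤ 1) = C(8,0)·0.60^0·0.40^8 + C(8,1)·0.60^1·0.40^7.
= 0.000655 + 0.007864 = 0.00852.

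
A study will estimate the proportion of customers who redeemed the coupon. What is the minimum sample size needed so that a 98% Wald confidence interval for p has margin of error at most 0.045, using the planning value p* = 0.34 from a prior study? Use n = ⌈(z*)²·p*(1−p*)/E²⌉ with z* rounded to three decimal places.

The 98% critical value is z* = 2.326.
p*(1−p*) = 0.34·0.66 = 0.2244.
(z*)²·p*(1−p*)/E² = 5.410276·0.2244/0.002025 = 599.539.
Rounding up, n = 600.

n = 600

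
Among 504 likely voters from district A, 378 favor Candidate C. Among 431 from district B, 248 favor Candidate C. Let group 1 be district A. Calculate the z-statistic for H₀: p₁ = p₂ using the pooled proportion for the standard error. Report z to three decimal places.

p̂₁ = 378/504 = 0.75000, p̂₂ = 248/431 = 0.57541.
Pooling: p̂ = 626/935 = 0.66952.
Pooled SE = √[0.2212634·0.00430431] ≈ 0.030861.
z = 0.17459/0.030861 = 5.657.

z = 5.657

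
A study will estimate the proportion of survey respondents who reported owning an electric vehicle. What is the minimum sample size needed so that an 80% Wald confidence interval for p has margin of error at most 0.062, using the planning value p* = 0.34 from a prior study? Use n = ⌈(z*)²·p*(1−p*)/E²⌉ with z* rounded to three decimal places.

n = 96

For 80% confidence, z* = 1.282.
p*(1−p*) = 0.2244.
Required n before rounding: 1.643524 × 0.2244 / 0.062² = 95.943.
Rounding up, n = 96.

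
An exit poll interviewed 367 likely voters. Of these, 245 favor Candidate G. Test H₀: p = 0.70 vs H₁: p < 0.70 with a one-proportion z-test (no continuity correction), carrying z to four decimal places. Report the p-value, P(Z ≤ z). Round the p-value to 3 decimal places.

With x = 245 successes in n = 367, p̂ = 0.66757.
Under H₀, SE = √(p₀(1−p₀)/n) = √(0.70·0.30/367) = √0.000572207 = 0.023921.
z = (p̂ − p₀)/SE = (245/367 − 0.70)/0.023921 ≈ -1.3555.
p-value = P(Z ≤ z) with z = -1.3555 → 0.088.

p-value = 0.088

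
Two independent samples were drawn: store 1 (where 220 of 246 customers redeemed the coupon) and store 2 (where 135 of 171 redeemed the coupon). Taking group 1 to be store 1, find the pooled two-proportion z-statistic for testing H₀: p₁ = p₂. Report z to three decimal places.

z = 2.960

p̂₁ = 220/246 = 0.89431, p̂₂ = 135/171 = 0.78947.
Pooling: p̂ = 355/417 = 0.85132.
Pooled SE = √[0.1265750·0.00991299] ≈ 0.035422.
z = (p̂₁ − p̂₂)/SE = (0.89431 − 0.78947)/0.035422 = 0.10484/0.035422 = 2.960.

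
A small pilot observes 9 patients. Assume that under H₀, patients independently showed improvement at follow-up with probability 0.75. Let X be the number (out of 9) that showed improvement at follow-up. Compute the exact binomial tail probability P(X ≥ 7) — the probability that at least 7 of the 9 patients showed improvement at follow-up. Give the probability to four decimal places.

P = 0.6007

X is binomial with n = 9 and p = 0.75.
P(X ≥ 7) = C(9,7)·0.75^7·0.25^2 + C(9,8)·0.75^8·0.25^1 + C(9,9)·0.75^9·0.25^0.
= 0.300339 + 0.225254 + 0.075085 = 0.6007.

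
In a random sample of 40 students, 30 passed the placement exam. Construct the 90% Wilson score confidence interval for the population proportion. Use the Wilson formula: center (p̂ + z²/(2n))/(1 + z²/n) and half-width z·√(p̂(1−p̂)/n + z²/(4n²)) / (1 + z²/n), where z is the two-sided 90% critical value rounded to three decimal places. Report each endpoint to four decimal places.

Here p̂ = 30/40 = 0.75000 and z = 1.645 (z² = 2.706025).
Denominator 1 + z²/n = 1 + 2.706025/40 = 1.067651.
Center = (0.75000 + 0.033825)/1.067651 = 0.73416.
Radicand: p̂(1−p̂)/n + z²/(4n²) = 0.004687500 + 0.000422816 = 0.005110316.
Half-width = z·√(radicand)/denom = 1.645·0.071486/1.067651 = 0.11014.
Interval: 0.73416 ± 0.11014 → (0.6240, 0.8443).

(0.6240, 0.8443)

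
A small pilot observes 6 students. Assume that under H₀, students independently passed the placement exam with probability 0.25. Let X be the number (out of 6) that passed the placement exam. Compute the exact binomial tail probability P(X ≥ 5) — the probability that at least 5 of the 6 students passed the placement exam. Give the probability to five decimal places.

X is binomial with n = 6 and p = 0.25.
P(X ≥ 5) = C(6,5)·0.25^5·0.75^1 + C(6,6)·0.25^6·0.75^0.
= 0.004395 + 0.000244 = 0.00464.

P = 0.00464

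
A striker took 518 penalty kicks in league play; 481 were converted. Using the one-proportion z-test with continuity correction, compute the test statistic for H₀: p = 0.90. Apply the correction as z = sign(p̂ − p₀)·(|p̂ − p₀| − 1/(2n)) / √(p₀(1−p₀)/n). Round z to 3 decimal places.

Sample proportion p̂ = 481/518 = 0.92857. p̂ − p₀ = 0.028571.
Continuity correction 1/(2n) = 1/1036 = 0.000965.
Corrected numerator: |0.028571| − 0.000965 = 0.027606.
Under H₀, SE = √(p₀(1−p₀)/n) = √(0.90·0.10/518) = √0.000173745 = 0.013181.
z = (+)0.027606/0.013181 = 2.094.

z = 2.094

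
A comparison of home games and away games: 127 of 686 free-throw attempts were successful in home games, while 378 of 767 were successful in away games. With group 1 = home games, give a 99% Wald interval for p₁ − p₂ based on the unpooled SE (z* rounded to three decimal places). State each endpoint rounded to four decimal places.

(-0.3679, -0.2475)

p̂₁ = 127/686 = 0.18513, p̂₂ = 378/767 = 0.49283; p̂₁ − p̂₂ = -0.30770.
Unpooled SE = √(p̂₁(1−p̂₁)/n₁ + p̂₂(1−p̂₂)/n₂) = √(0.000219909 + 0.000325878) = 0.023362.
For 99% confidence, z* = 2.576. Margin of error = 0.06018.
So the interval runs from -0.3679 to -0.2475.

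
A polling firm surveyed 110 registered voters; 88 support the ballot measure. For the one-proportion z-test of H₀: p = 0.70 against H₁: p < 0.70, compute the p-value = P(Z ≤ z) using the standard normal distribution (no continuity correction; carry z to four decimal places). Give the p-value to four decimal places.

Sample proportion p̂ = 88/110 = 0.80000.
Null standard error: √(0.70·0.30/110) = √0.001909091 = 0.043693.
z = (p̂ − p₀)/SE = (88/110 − 0.70)/0.043693 ≈ 2.2887.
From the standard normal, P(Z ≤ z) = 0.9890.

p-value = 0.9890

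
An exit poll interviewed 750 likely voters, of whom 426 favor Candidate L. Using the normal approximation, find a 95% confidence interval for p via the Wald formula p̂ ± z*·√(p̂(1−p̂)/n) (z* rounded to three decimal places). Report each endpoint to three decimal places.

With x = 426 successes in n = 750, p̂ = 0.56800.
SE = √(p̂(1−p̂)/n) = √(0.245376/750) = 0.018088.
The 95% critical value is z* = 1.960.
Margin of error: 1.960 × 0.018088 = 0.03545.
So the interval runs from 0.533 to 0.603.

(0.533, 0.603)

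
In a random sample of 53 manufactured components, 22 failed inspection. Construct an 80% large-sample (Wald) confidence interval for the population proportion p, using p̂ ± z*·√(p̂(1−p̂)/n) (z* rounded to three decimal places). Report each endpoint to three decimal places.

(0.328, 0.502)

Sample proportion p̂ = 22/53 = 0.41509.
SE(p̂) = √(0.41509·0.58491/53) = 0.067683.
For 80% confidence, z* = 1.282.
Margin of error: 1.282 × 0.067683 = 0.08677.
So the interval runs from 0.328 to 0.502.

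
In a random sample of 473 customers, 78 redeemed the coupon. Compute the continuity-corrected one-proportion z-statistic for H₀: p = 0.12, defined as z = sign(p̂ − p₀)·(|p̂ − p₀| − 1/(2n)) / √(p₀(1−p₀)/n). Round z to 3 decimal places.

Sample proportion p̂ = 78/473 = 0.16490. p̂ − p₀ = 0.044905.
1/(2n) = 0.001057.
Corrected numerator: |0.044905| − 0.001057 = 0.043848.
Under H₀, SE = √(p₀(1−p₀)/n) = √(0.12·0.88/473) = √0.000223256 = 0.014942.
z = (+)0.043848/0.014942 = 2.935.

z = 2.935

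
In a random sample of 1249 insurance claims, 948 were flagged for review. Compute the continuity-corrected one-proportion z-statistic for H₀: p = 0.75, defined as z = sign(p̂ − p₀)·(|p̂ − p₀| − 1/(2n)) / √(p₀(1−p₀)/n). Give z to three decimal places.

z = 0.702

With x = 948 successes in n = 1249, p̂ = 0.75901. p̂ − p₀ = 0.009007.
Continuity correction 1/(2n) = 1/2498 = 0.000400.
Corrected numerator: |0.009007| − 0.000400 = 0.008607.
Null standard error: √(0.75·0.25/1249) = √0.000150120 = 0.012252.
z = +0.008607/0.012252 = 0.702.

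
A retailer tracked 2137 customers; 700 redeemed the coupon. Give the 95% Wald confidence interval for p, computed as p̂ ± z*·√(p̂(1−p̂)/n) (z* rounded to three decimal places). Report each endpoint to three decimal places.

Sample proportion p̂ = 700/2137 = 0.32756.
Standard error of p̂: √(0.220265/2137) = √0.000103072 = 0.010152.
For 95% confidence, z* = 1.960.
Margin of error: 1.960 × 0.010152 = 0.01990.
So the interval runs from 0.308 to 0.347.

(0.308, 0.347)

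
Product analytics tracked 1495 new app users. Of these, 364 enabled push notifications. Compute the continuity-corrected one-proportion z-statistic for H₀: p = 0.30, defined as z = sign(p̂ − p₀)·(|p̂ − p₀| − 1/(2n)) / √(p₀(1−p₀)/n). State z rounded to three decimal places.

The sample proportion is 364/1495 = 0.24348. p̂ − p₀ = -0.056522.
1/(2n) = 0.000334.
Corrected numerator: |-0.056522| − 0.000334 = 0.056188.
Null standard error: √(0.30·0.70/1495) = √0.000140468 = 0.011852.
z = −0.056188/0.011852 = -4.741.

z = -4.741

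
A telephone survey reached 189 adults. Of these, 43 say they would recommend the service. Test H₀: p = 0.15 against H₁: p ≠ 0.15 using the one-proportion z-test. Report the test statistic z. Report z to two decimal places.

z = 2.98

Sample proportion p̂ = 43/189 = 0.22751.
SE₀ = √(0.15·0.85/189) = 0.025973.
z = (p̂ − p₀)/SE = (0.22751 − 0.15)/0.025973 = 2.98.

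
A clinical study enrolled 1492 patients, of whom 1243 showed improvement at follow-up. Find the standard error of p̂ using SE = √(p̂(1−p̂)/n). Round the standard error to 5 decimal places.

The sample proportion is 1243/1492 = 0.83311.
p̂(1−p̂) = 0.83311·0.16689 = 0.139038.
SE = √(0.139038/1492) = 0.00965.

SE = 0.00965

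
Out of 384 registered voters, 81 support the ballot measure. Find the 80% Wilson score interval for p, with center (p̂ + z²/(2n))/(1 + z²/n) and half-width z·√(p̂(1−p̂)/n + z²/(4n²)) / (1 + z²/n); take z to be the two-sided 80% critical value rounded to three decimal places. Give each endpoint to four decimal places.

p̂ = 81/384 = 0.21094; z = 1.282, so z² = 1.643524.
Denominator 1 + z²/n = 1 + 1.643524/384 = 1.004280.
Center = (0.21094 + 0.002140)/1.004280 = 0.21217.
Radicand: p̂(1−p̂)/n + z²/(4n²) = 0.000433445 + 0.000002786 = 0.000436231.
Half-width = z·√(radicand)/denom = 1.282·0.020886/1.004280 = 0.02666.
CI: 0.21217 ± 0.02666 = (0.1855, 0.2388).

(0.1855, 0.2388)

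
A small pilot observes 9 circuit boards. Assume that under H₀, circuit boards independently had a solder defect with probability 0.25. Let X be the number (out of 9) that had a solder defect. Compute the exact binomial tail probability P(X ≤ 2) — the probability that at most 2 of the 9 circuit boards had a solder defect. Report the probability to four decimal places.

X is binomial with n = 9 and p = 0.25.
P(X ≤ 2) = C(9,0)·0.25^0·0.75^9 + C(9,1)·0.25^1·0.75^8 + C(9,2)·0.25^2·0.75^7.
= 0.075085 + 0.225254 + 0.300339 = 0.6007.

P = 0.6007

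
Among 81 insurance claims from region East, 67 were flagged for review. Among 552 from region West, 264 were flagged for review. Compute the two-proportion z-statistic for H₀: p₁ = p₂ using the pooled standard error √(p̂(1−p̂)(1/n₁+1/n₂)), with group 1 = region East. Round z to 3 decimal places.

Sample proportions: p̂₁ = 67/81 = 0.82716 and p̂₂ = 264/552 = 0.47826.
Pooling: p̂ = 331/633 = 0.52291.
Pooled SE = √[0.2494753·0.01415727] ≈ 0.059430.
z = 0.34890/0.059430 = 5.871.

z = 5.871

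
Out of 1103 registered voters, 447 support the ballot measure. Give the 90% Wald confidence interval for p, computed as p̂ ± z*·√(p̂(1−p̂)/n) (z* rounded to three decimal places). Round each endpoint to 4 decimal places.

The sample proportion is 447/1103 = 0.40526.
SE(p̂) = √(0.40526·0.59474/1103) = 0.014782.
The 90% critical value is z* = 1.645.
Margin of error: 1.645 × 0.014782 = 0.02432.
Interval: 0.40526 ± 0.02432 → (0.3809, 0.4296).

(0.3809, 0.4296)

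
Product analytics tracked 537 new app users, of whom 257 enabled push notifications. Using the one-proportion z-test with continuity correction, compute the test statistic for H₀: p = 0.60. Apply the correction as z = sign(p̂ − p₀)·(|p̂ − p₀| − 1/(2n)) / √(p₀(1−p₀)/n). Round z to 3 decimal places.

z = -5.699

With x = 257 successes in n = 537, p̂ = 0.47858. p̂ − p₀ = -0.121415.
1/(2n) = 0.000931.
Corrected numerator: |-0.121415| − 0.000931 = 0.120484.
SE₀ = √(0.60·0.40/537) = 0.021141.
z = (−)0.120484/0.021141 = -5.699.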